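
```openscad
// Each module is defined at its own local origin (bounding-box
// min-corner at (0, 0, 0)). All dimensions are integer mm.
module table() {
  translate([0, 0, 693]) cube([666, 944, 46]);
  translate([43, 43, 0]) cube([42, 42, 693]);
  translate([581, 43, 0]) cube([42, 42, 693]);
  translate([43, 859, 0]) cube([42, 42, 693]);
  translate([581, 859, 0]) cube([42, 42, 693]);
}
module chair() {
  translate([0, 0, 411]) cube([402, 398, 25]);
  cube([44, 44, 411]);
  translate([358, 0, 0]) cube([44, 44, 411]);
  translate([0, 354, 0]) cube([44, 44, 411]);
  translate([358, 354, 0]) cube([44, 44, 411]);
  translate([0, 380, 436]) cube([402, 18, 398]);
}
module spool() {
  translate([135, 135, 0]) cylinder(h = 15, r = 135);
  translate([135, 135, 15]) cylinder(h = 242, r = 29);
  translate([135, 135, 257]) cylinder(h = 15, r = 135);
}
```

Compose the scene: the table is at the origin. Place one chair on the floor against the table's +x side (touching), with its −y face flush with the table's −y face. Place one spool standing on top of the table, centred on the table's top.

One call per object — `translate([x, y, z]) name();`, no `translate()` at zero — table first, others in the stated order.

table();
translate([666, 0, 0]) chair();
translate([198, 337, 739]) spool();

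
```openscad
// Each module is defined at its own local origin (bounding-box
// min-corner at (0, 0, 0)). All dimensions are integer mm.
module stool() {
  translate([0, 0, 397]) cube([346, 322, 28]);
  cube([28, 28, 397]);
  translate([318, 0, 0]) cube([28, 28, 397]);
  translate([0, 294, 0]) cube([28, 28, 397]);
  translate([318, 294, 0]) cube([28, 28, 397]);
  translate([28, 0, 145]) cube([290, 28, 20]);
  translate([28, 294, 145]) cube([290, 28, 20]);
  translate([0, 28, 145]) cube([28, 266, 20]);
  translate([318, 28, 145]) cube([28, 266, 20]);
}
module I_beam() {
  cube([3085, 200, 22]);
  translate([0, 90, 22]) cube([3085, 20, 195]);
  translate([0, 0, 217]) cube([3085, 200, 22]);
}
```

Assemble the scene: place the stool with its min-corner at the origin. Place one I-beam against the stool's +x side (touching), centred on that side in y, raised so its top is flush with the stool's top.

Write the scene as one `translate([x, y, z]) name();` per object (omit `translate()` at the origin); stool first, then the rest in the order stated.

stool();
translate([346, 61, 186]) I_beam();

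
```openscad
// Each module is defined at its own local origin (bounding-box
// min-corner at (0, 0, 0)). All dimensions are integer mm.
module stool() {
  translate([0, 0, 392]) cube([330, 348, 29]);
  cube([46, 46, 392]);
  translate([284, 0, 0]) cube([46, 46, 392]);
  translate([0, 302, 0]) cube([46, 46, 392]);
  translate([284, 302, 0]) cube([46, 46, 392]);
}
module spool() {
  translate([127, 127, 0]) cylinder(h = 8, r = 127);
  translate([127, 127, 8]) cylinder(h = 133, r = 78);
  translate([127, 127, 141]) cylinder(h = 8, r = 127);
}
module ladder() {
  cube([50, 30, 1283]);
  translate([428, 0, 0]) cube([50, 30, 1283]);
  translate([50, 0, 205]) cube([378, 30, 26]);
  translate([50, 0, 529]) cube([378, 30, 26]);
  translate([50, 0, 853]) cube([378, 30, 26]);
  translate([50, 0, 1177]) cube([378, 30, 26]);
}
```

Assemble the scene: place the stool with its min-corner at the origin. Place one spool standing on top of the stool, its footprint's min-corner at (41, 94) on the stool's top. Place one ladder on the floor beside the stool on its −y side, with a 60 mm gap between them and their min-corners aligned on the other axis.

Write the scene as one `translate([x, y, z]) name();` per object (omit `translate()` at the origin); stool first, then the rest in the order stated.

stool();
translate([41, 94, 421]) spool();
translate([0, -90, 0]) ladder();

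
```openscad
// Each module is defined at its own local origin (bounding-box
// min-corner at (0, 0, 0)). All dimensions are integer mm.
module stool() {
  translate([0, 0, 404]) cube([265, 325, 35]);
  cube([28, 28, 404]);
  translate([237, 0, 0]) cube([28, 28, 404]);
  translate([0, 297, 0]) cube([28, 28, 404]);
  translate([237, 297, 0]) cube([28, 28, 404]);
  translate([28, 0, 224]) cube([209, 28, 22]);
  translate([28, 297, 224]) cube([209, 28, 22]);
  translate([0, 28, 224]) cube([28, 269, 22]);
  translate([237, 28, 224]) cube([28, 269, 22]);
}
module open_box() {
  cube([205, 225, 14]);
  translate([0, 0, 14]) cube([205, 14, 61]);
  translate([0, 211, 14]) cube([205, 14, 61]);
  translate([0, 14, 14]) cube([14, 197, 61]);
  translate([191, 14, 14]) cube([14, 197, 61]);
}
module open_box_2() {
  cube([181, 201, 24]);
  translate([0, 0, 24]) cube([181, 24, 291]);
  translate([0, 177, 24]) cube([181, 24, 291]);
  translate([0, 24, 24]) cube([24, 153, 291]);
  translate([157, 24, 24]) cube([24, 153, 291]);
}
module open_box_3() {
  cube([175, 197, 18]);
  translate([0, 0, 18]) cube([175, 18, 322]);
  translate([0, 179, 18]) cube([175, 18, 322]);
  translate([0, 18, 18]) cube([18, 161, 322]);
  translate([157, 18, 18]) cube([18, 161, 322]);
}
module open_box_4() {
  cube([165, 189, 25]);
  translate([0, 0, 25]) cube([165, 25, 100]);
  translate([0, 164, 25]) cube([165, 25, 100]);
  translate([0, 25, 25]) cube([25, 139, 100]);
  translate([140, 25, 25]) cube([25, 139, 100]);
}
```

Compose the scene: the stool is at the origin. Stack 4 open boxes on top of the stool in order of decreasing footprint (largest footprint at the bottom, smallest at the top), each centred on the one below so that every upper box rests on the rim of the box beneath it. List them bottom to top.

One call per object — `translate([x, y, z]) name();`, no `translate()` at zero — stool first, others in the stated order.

stool();
translate([30, 50, 439]) open_box();
translate([42, 62, 514]) open_box_2();
translate([45, 64, 829]) open_box_3();
translate([50, 68, 1169]) open_box_4();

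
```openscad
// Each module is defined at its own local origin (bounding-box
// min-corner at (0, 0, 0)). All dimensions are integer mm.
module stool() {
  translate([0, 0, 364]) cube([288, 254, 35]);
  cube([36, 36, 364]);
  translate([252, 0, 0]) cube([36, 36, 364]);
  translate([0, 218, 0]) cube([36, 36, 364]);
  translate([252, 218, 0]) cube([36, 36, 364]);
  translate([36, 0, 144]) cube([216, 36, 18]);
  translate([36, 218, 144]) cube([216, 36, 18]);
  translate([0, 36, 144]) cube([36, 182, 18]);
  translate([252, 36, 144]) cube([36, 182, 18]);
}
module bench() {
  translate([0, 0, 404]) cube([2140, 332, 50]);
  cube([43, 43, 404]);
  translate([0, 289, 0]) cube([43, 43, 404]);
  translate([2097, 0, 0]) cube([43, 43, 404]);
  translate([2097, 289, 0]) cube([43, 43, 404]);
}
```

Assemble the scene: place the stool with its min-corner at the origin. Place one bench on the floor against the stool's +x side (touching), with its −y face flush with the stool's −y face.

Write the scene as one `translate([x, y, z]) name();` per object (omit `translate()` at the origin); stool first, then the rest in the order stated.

stool();
translate([288, 0, 0]) bench();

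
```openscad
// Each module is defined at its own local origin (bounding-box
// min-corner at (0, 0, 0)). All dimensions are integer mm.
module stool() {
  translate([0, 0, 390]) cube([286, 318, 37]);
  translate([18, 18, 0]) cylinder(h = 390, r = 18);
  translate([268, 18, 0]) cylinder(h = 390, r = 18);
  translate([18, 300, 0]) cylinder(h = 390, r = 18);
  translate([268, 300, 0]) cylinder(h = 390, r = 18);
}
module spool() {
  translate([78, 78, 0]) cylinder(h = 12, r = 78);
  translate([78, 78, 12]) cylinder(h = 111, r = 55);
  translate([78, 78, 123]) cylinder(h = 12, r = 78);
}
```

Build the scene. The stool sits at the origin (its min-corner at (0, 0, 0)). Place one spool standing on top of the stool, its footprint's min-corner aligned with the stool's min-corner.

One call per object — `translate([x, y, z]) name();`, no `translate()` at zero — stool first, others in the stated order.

stool();
translate([0, 0, 427]) spool();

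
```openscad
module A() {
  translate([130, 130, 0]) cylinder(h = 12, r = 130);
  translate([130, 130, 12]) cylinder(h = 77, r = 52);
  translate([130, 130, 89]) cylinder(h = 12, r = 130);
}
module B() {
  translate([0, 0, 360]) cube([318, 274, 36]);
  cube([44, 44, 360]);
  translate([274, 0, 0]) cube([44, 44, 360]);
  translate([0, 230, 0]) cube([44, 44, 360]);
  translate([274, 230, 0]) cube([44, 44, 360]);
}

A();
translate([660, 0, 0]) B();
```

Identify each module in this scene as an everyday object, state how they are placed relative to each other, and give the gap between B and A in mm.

The stool's nearest face is 400 mm from the spool's +x face.

A is a spool. B is a stool. The stool is on the floor beside the spool on its +x side. The gap between the stool and the spool is 400 mm.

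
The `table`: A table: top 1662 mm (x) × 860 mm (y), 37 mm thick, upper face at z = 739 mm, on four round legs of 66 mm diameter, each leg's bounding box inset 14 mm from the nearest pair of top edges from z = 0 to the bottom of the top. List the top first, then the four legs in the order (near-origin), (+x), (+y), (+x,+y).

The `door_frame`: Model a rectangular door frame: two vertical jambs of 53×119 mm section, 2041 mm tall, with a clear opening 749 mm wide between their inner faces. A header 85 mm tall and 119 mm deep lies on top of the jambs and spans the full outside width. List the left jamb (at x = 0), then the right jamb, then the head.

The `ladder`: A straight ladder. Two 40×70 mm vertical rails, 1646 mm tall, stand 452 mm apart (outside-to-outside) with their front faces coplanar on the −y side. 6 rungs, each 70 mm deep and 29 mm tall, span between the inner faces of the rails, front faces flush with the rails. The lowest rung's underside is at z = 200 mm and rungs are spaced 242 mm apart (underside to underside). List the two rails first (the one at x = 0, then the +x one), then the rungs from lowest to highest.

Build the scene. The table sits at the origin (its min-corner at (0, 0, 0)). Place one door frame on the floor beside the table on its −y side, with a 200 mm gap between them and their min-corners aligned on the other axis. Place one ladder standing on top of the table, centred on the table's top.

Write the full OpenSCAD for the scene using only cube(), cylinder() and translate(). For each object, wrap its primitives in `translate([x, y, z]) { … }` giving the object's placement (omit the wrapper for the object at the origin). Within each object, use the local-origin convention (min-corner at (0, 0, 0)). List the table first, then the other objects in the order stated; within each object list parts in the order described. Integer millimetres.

translate([0, 0, 702]) cube([1662, 860, 37]);
translate([47, 47, 0]) cylinder(h = 702, r = 33);
translate([1615, 47, 0]) cylinder(h = 702, r = 33);
translate([47, 813, 0]) cylinder(h = 702, r = 33);
translate([1615, 813, 0]) cylinder(h = 702, r = 33);
translate([0, -319, 0]) {
  cube([53, 119, 2041]);
  translate([802, 0, 0]) cube([53, 119, 2041]);
  translate([0, 0, 2041]) cube([855, 119, 85]);
}
translate([605, 395, 739]) {
  cube([40, 70, 1646]);
  translate([412, 0, 0]) cube([40, 70, 1646]);
  translate([40, 0, 200]) cube([372, 70, 29]);
  translate([40, 0, 442]) cube([372, 70, 29]);
  translate([40, 0, 684]) cube([372, 70, 29]);
  translate([40, 0, 926]) cube([372, 70, 29]);
  translate([40, 0, 1168]) cube([372, 70, 29]);
  translate([40, 0, 1410]) cube([372, 70, 29]);
}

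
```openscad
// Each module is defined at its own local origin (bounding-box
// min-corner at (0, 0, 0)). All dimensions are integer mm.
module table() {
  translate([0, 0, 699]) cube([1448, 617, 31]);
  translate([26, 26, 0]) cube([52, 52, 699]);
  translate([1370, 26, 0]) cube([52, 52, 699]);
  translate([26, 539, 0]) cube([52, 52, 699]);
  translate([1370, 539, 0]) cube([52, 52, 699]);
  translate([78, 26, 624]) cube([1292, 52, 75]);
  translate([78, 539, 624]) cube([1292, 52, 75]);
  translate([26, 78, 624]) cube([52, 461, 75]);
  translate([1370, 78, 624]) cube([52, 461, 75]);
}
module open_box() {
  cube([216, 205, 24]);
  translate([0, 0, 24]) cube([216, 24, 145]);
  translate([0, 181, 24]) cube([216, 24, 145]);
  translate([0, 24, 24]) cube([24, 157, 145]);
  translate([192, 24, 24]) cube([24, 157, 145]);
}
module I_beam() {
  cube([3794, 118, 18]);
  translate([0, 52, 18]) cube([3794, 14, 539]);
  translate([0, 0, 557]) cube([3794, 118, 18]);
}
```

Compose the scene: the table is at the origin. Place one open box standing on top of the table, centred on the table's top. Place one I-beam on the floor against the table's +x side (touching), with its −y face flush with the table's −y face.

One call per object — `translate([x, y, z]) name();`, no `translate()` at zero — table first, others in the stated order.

table();
translate([616, 206, 730]) open_box();
translate([1448, 0, 0]) I_beam();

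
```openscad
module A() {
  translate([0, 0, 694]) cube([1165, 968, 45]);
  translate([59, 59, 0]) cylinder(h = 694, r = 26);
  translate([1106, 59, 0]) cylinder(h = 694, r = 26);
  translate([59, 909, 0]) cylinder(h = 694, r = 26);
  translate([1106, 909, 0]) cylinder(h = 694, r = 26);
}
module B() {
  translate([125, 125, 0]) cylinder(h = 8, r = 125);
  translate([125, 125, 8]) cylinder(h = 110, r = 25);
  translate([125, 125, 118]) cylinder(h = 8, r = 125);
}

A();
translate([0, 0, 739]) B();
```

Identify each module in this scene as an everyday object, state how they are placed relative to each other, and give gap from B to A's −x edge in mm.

The spool's min-x is at 0; the table's min-x is 0; gap = 0 mm.

A is a table. B is a spool. The spool is on top of the table. The gap from the spool to the table's −x edge is 0 mm.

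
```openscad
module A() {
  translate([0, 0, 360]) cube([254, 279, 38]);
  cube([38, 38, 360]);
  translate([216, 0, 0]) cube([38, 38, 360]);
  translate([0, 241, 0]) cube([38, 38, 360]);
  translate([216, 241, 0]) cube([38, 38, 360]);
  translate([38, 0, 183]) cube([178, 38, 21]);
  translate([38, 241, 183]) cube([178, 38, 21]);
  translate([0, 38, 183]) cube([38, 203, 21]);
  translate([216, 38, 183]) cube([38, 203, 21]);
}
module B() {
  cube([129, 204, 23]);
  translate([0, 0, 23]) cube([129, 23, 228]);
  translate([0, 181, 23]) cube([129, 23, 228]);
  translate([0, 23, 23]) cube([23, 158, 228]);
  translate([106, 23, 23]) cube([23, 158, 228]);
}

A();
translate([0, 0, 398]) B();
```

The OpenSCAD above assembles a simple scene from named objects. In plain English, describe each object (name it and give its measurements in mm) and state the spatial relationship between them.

A is a four-legged stool. The seat is a 254×279×38 mm slab whose top surface is at z = 398 mm; four square legs, each 38×38 mm in cross-section, run from the floor (z = 0) to the underside of the seat, each flush with a corner of the seat. Four stretchers, 38 mm wide and 21 mm tall, connect adjacent legs with their undersides at z = 183 mm, each running between the inner faces of the legs it joins and aligned with the legs' outer faces on the other axis.

B is an open-topped rectangular box: outside dimensions 129×204×251 mm, with a uniform wall and base thickness of 23 mm. The base is a full 129×204 slab on the floor; four walls sit on top of the base. The front and back walls (the −y and +y sides) span the full width; the two side walls fit between them.

The open box is on top of the stool.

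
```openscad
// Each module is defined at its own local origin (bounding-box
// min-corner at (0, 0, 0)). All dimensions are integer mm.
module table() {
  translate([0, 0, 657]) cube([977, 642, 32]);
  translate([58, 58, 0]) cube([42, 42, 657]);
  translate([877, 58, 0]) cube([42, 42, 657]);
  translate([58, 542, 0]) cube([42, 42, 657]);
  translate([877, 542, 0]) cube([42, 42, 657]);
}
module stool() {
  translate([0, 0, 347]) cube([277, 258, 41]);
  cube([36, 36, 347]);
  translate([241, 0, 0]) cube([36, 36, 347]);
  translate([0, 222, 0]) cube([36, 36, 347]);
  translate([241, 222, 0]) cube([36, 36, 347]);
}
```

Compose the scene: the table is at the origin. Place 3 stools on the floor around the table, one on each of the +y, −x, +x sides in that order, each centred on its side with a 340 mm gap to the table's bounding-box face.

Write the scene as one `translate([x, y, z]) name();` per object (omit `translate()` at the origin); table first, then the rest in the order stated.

table();
translate([350, 982, 0]) stool();
translate([-617, 192, 0]) stool();
translate([1317, 192, 0]) stool();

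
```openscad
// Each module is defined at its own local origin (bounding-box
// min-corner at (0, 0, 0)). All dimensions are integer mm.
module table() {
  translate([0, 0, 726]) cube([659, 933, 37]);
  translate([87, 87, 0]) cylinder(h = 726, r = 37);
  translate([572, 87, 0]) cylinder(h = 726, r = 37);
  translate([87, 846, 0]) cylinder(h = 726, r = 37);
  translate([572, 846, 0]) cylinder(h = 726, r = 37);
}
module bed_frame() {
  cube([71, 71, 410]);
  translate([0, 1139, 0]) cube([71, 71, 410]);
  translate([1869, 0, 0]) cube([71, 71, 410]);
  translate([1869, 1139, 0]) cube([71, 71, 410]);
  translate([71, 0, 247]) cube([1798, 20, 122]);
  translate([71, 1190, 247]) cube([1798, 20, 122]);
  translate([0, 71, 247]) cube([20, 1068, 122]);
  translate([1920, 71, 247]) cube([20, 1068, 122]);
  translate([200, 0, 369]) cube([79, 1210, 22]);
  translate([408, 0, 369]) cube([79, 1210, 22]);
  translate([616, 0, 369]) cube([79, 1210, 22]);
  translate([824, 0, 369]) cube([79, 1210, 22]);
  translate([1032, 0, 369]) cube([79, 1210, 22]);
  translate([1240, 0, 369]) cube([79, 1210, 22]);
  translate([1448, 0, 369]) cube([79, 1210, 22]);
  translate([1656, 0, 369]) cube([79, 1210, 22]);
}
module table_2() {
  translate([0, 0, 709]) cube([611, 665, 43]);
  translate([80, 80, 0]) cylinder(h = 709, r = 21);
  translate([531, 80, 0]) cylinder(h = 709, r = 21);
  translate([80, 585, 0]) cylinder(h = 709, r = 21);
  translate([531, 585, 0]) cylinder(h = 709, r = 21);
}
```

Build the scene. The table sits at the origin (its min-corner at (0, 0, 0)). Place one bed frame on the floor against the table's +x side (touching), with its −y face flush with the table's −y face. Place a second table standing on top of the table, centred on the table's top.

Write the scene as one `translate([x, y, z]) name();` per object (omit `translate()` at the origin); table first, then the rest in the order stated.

table();
translate([659, 0, 0]) bed_frame();
translate([24, 134, 763]) table_2();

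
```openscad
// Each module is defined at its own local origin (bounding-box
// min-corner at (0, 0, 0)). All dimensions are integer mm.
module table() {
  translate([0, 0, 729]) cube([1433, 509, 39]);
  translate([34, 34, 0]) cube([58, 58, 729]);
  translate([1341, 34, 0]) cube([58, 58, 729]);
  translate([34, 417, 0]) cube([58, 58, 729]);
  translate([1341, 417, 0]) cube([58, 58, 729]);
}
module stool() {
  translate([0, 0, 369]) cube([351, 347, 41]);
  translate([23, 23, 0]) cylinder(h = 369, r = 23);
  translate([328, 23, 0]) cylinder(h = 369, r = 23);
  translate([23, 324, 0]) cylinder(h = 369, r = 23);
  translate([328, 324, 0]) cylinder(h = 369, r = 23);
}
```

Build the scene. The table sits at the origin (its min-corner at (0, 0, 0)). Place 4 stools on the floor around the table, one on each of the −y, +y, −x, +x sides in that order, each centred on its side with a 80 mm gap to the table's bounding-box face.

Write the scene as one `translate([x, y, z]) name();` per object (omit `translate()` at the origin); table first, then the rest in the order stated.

table();
translate([541, -427, 0]) stool();
translate([541, 589, 0]) stool();
translate([-431, 81, 0]) stool();
translate([1513, 81, 0]) stool();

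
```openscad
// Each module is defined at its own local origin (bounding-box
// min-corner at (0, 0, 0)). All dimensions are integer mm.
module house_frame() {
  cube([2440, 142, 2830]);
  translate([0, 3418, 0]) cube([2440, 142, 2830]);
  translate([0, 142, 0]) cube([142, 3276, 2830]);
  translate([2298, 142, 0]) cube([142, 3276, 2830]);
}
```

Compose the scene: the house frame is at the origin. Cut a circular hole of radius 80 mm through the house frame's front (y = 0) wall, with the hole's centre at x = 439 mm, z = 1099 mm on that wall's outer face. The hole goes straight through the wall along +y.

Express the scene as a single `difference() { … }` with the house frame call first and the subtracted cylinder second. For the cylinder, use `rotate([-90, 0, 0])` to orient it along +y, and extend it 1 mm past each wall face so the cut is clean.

difference() {
  house_frame();
  translate([439, -1, 1099]) rotate([-90, 0, 0]) cylinder(h = 144, r = 80);
}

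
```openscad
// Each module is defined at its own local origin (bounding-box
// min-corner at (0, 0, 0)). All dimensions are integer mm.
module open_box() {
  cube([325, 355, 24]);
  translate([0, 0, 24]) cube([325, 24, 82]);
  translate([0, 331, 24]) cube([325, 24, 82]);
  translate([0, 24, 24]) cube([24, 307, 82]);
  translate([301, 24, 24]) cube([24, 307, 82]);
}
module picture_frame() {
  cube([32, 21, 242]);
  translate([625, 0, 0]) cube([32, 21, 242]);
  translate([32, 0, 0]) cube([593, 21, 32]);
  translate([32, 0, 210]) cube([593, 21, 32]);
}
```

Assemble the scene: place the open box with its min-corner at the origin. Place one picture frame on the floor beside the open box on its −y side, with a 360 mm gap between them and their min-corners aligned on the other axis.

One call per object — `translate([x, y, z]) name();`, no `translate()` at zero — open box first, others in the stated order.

open_box();
translate([0, -381, 0]) picture_frame();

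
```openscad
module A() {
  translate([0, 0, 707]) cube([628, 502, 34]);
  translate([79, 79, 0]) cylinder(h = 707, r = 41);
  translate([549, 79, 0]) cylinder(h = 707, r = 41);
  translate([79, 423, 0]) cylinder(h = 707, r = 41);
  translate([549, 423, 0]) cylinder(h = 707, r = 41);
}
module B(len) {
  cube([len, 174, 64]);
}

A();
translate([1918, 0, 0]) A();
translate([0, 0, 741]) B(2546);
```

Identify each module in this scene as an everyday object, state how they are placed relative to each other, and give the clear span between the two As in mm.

A is a table. B is a beam. A beam spans the tops of two tables. The clear span between the two tables is 1290 mm.

Second table starts at x = 1918; first ends at x = 628; clear span = 1918 − 628 = 1290 mm.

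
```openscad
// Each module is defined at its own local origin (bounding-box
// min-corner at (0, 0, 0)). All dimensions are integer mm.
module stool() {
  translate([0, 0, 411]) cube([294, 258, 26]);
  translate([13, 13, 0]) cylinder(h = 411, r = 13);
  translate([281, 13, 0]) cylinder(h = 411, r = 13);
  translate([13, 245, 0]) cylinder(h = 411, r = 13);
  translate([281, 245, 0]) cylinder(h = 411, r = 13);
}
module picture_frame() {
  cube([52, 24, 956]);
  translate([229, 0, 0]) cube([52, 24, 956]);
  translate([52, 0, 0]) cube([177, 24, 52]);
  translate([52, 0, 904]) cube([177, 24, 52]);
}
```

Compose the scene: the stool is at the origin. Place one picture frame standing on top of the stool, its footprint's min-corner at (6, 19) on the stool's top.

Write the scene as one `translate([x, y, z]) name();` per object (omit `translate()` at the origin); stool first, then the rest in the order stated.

stool();
translate([6, 19, 437]) picture_frame();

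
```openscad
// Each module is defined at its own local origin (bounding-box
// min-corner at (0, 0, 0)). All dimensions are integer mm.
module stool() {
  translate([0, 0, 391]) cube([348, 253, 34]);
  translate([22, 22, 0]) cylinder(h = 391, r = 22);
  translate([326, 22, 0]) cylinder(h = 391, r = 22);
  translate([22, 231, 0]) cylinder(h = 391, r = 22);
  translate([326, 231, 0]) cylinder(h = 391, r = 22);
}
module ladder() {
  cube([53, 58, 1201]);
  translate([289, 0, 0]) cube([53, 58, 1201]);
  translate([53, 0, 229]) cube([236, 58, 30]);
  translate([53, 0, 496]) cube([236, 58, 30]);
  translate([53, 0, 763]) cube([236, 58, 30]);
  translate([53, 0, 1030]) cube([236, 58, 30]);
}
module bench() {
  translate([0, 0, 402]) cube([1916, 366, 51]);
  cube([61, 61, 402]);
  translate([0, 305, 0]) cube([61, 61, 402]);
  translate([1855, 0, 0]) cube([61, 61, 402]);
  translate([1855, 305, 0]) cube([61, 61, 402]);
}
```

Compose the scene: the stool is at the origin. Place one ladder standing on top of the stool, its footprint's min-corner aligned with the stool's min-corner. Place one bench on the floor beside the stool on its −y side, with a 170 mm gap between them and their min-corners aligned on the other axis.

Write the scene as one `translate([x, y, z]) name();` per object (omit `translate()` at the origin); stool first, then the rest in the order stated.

stool();
translate([0, 0, 425]) ladder();
translate([0, -536, 0]) bench();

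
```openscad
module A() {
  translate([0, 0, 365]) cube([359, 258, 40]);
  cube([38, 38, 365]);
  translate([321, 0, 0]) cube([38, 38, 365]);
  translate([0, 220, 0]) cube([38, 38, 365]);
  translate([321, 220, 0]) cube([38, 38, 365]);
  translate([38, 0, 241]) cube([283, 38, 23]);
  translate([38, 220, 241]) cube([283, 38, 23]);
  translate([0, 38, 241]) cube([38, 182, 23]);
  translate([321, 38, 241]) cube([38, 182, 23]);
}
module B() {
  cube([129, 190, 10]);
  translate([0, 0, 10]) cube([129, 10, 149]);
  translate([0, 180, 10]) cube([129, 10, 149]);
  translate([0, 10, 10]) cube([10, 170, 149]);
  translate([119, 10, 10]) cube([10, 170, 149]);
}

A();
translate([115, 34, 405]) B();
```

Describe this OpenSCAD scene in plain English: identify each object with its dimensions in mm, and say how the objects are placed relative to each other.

A is a four-legged stool. The seat is 359×258 mm, 40 mm thick, top at z = 405 mm. It stands on four square legs, each 38×38 mm in cross-section, from z = 0 to the seat underside, each flush with a corner of the seat. Four stretchers, 38 mm wide and 23 mm tall, connect adjacent legs with their undersides at z = 241 mm, each running between the inner faces of the legs it joins and aligned with the legs' outer faces on the other axis.

B is an open-topped rectangular box: outside dimensions 129×190×159 mm, with a uniform wall and base thickness of 10 mm. The base is a full 129×190 slab on the floor; four walls sit on top of the base. The front and back walls (the −y and +y sides) span the full width; the two side walls fit between them.

The open box is on top of the stool, centred.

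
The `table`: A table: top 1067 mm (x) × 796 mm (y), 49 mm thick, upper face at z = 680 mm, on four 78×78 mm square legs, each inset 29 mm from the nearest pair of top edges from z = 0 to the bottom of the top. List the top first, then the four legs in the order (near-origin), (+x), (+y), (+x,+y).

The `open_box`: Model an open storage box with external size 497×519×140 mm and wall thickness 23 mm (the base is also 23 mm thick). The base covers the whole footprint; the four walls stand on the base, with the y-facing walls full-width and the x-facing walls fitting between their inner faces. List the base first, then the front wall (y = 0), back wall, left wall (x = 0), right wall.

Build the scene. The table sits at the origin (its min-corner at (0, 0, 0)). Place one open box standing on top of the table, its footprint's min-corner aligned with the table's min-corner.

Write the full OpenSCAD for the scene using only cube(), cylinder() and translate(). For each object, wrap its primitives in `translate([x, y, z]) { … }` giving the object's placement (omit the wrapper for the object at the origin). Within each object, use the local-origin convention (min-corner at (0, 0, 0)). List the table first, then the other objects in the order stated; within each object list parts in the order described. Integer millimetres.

translate([0, 0, 631]) cube([1067, 796, 49]);
translate([29, 29, 0]) cube([78, 78, 631]);
translate([960, 29, 0]) cube([78, 78, 631]);
translate([29, 689, 0]) cube([78, 78, 631]);
translate([960, 689, 0]) cube([78, 78, 631]);
translate([0, 0, 680]) {
  cube([497, 519, 23]);
  translate([0, 0, 23]) cube([497, 23, 117]);
  translate([0, 496, 23]) cube([497, 23, 117]);
  translate([0, 23, 23]) cube([23, 473, 117]);
  translate([474, 23, 23]) cube([23, 473, 117]);
}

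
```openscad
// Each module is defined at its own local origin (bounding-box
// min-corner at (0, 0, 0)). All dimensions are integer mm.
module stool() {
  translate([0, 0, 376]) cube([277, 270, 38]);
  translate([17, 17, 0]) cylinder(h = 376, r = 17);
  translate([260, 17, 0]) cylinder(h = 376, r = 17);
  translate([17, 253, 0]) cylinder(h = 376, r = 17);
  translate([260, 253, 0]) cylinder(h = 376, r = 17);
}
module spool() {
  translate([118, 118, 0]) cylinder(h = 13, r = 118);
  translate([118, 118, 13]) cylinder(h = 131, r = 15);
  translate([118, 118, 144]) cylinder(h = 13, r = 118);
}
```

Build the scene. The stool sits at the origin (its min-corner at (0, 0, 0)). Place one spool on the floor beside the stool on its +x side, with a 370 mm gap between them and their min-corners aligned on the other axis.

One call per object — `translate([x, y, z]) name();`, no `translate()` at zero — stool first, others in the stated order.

stool();
translate([647, 0, 0]) spool();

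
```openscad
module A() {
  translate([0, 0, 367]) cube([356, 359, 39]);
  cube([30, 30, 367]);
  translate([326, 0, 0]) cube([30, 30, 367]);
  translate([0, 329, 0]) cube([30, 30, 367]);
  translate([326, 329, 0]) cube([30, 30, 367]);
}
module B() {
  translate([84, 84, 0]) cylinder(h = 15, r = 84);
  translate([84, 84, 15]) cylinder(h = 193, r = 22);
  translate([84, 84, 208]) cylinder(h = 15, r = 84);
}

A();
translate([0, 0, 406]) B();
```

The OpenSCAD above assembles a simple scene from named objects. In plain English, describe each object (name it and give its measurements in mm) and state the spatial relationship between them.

A is a four-legged stool. The seat is 356×359 mm, 39 mm thick, top at z = 406 mm. It stands on four square legs, each 30×30 mm in cross-section, from z = 0 to the seat underside, each flush with a corner of the seat.

B is a spool: two coaxial disc flanges of radius 84 mm and thickness 15 mm, joined by a core cylinder of radius 22 mm and height 193 mm. The lower flange rests on z = 0 and the three cylinders share a vertical axis.

The spool is on top of the stool.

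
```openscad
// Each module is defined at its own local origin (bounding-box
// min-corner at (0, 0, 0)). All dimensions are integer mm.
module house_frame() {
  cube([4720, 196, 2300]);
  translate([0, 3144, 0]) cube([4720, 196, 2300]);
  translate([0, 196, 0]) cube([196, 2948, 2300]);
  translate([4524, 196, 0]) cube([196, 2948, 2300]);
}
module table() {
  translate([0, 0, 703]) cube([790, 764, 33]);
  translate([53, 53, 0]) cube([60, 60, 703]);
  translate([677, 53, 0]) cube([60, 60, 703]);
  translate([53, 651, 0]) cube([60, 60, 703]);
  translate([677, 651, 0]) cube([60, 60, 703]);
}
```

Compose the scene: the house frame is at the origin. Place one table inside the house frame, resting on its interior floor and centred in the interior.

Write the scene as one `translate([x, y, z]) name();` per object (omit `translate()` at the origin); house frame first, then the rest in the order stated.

house_frame();
translate([1965, 1288, 0]) table();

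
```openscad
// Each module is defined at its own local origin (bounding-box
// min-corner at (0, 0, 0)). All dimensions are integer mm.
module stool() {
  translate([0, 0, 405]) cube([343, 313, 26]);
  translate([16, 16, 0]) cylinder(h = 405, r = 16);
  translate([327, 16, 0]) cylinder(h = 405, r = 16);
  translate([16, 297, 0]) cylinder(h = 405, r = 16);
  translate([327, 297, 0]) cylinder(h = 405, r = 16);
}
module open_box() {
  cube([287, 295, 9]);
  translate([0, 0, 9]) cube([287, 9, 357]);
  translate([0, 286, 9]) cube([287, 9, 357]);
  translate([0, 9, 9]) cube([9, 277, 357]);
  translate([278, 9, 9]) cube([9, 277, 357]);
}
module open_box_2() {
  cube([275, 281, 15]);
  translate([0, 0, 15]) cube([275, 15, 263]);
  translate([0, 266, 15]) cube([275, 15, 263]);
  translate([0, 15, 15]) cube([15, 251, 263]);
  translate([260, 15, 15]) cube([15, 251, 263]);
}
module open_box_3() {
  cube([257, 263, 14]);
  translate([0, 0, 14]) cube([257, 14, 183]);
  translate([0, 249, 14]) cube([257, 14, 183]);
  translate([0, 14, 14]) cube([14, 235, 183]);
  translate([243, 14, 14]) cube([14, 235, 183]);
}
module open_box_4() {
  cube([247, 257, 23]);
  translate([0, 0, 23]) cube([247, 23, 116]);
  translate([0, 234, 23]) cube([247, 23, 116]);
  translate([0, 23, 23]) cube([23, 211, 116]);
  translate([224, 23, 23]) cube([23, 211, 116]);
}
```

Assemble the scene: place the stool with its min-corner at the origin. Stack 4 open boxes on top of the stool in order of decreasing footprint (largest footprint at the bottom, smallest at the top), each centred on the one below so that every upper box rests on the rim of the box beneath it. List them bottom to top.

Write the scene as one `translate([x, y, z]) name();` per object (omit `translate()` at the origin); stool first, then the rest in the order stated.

stool();
translate([28, 9, 431]) open_box();
translate([34, 16, 797]) open_box_2();
translate([43, 25, 1075]) open_box_3();
translate([48, 28, 1272]) open_box_4();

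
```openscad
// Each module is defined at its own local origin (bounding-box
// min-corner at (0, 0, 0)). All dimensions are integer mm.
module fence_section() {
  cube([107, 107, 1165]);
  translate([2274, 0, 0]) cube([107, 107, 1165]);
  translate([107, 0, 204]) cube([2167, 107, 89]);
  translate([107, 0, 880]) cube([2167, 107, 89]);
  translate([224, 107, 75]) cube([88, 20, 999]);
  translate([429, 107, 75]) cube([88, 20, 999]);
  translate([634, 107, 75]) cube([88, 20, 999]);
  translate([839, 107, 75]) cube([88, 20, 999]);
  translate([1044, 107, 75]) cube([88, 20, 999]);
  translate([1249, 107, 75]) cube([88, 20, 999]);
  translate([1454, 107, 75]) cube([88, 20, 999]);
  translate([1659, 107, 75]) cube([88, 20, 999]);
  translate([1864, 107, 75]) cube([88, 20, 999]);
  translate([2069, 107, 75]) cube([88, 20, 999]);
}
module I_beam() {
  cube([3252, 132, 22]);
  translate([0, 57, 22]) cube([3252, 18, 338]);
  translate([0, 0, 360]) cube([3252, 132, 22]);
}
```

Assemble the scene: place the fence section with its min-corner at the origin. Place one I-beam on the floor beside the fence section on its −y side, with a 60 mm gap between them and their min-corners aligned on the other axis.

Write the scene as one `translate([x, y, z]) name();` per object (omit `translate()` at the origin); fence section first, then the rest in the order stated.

fence_section();
translate([0, -192, 0]) I_beam();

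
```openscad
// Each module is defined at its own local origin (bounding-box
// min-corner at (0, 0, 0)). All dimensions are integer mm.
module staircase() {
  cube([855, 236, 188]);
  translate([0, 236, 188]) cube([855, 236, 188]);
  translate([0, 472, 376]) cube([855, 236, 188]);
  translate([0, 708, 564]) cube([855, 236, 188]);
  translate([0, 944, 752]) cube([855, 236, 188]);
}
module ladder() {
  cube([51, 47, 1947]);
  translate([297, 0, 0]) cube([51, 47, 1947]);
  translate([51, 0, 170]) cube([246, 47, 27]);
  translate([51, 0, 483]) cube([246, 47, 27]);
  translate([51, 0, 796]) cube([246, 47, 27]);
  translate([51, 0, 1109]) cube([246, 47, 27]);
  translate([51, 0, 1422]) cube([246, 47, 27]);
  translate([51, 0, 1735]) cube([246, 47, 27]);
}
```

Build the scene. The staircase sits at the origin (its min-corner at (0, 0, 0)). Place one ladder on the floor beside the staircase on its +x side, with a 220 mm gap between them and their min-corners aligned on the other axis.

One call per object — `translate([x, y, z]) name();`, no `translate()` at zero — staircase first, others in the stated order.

staircase();
translate([1075, 0, 0]) ladder();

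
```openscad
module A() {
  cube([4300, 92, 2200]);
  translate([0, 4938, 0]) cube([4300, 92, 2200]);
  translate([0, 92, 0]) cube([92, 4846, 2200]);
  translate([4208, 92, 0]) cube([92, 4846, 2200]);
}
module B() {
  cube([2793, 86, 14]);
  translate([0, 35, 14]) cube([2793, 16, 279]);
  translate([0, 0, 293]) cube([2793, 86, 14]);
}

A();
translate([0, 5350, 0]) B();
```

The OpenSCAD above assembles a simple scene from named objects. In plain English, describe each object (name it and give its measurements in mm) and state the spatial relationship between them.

A is the wall frame of a small rectangular building: four walls, each 2200 mm tall and 92 mm thick, enclosing a footprint 4300 mm (x) by 5030 mm (y) outside-to-outside, with no floor or roof. The front and back walls (the −y and +y sides) span the full width; the two side walls fit between them.

B is an I-beam lying along x, 2793 mm long. Overall section height 307 mm. Two flanges 86 mm wide (y) and 14 mm thick, one on the floor and one at the top; a web 16 mm thick runs between them, centred on the flange width.

The I-beam is on the floor beside the house frame on its +y side.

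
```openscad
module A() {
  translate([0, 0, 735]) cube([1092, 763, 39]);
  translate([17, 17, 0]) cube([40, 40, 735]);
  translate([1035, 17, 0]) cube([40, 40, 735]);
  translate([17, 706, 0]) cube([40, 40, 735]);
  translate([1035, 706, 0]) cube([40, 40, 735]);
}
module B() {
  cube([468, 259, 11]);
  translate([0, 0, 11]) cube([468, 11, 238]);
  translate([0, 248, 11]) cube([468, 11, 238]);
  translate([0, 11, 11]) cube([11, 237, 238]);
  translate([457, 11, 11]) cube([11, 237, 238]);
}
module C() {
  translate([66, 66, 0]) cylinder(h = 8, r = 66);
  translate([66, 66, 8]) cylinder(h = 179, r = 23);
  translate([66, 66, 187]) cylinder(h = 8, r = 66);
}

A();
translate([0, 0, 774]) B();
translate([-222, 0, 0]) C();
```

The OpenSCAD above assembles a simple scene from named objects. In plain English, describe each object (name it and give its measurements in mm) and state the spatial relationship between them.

A is a table with a 1092×763 mm rectangular top, 39 mm thick, top surface at z = 774 mm, supported by four 40×40 mm square legs, each inset 17 mm from the nearest pair of top edges, running from the floor.

B is an open-topped rectangular box: outside dimensions 468×259×249 mm, with a uniform wall and base thickness of 11 mm. The base is a full 468×259 slab on the floor; four walls sit on top of the base. The front and back walls (the −y and +y sides) span the full width; the two side walls fit between them.

C is a spool: two coaxial disc flanges of radius 66 mm and thickness 8 mm, joined by a core cylinder of radius 23 mm and height 179 mm. The lower flange rests on z = 0 and the three cylinders share a vertical axis.

The open box is on top of the table. The spool is on the floor beside the table on its −x side.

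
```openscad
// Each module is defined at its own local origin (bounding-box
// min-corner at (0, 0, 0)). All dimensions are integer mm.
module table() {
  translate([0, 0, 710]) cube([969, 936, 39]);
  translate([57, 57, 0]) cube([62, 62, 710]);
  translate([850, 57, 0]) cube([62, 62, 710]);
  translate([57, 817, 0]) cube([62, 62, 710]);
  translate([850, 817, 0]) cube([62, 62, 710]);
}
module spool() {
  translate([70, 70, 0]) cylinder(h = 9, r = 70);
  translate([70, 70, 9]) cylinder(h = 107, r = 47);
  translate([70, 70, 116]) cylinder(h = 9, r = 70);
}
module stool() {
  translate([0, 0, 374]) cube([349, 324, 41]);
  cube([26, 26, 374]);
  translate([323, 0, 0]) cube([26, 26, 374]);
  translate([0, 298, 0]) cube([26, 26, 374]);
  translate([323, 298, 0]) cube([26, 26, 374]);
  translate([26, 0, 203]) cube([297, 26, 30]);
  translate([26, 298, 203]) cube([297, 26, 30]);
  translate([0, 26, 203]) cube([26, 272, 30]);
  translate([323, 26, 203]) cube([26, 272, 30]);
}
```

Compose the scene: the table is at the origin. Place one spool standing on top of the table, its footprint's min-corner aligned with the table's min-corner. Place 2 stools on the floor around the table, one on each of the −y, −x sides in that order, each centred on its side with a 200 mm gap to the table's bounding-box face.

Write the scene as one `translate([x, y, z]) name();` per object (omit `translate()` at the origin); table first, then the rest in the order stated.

table();
translate([0, 0, 749]) spool();
translate([310, -524, 0]) stool();
translate([-549, 306, 0]) stool();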